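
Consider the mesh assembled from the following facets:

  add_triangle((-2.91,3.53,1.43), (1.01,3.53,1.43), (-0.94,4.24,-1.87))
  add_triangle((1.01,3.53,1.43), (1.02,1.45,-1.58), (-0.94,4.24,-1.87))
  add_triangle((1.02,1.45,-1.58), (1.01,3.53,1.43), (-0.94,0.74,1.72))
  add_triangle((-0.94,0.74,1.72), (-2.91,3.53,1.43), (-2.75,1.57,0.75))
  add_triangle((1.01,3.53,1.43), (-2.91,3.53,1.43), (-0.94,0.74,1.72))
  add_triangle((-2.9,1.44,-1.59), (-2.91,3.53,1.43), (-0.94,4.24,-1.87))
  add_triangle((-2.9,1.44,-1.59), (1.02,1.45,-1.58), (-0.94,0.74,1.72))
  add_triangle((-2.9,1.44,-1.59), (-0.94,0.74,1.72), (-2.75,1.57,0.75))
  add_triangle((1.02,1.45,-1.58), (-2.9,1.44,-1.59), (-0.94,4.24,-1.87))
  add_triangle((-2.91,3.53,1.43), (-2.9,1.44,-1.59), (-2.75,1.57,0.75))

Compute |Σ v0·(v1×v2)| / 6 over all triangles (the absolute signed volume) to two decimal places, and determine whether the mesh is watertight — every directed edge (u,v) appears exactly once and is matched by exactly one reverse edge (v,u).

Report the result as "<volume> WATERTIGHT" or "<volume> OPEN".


Per-triangle v0·(v1×v2)/6:
  t1: +8.2740
  t2: +4.0228
  t3: -0.9630
  t4: +1.1942
  t5: +3.2754
  t6: +6.8828
  t7: -2.3964
  t8: -0.0772
  t9: +2.6204
  t10: +1.9763
Σ = +24.8094 → |volume| = 24.81

Directed edges: 30 total, each appears once with its reverse present → watertight.

24.81 WATERTIGHT


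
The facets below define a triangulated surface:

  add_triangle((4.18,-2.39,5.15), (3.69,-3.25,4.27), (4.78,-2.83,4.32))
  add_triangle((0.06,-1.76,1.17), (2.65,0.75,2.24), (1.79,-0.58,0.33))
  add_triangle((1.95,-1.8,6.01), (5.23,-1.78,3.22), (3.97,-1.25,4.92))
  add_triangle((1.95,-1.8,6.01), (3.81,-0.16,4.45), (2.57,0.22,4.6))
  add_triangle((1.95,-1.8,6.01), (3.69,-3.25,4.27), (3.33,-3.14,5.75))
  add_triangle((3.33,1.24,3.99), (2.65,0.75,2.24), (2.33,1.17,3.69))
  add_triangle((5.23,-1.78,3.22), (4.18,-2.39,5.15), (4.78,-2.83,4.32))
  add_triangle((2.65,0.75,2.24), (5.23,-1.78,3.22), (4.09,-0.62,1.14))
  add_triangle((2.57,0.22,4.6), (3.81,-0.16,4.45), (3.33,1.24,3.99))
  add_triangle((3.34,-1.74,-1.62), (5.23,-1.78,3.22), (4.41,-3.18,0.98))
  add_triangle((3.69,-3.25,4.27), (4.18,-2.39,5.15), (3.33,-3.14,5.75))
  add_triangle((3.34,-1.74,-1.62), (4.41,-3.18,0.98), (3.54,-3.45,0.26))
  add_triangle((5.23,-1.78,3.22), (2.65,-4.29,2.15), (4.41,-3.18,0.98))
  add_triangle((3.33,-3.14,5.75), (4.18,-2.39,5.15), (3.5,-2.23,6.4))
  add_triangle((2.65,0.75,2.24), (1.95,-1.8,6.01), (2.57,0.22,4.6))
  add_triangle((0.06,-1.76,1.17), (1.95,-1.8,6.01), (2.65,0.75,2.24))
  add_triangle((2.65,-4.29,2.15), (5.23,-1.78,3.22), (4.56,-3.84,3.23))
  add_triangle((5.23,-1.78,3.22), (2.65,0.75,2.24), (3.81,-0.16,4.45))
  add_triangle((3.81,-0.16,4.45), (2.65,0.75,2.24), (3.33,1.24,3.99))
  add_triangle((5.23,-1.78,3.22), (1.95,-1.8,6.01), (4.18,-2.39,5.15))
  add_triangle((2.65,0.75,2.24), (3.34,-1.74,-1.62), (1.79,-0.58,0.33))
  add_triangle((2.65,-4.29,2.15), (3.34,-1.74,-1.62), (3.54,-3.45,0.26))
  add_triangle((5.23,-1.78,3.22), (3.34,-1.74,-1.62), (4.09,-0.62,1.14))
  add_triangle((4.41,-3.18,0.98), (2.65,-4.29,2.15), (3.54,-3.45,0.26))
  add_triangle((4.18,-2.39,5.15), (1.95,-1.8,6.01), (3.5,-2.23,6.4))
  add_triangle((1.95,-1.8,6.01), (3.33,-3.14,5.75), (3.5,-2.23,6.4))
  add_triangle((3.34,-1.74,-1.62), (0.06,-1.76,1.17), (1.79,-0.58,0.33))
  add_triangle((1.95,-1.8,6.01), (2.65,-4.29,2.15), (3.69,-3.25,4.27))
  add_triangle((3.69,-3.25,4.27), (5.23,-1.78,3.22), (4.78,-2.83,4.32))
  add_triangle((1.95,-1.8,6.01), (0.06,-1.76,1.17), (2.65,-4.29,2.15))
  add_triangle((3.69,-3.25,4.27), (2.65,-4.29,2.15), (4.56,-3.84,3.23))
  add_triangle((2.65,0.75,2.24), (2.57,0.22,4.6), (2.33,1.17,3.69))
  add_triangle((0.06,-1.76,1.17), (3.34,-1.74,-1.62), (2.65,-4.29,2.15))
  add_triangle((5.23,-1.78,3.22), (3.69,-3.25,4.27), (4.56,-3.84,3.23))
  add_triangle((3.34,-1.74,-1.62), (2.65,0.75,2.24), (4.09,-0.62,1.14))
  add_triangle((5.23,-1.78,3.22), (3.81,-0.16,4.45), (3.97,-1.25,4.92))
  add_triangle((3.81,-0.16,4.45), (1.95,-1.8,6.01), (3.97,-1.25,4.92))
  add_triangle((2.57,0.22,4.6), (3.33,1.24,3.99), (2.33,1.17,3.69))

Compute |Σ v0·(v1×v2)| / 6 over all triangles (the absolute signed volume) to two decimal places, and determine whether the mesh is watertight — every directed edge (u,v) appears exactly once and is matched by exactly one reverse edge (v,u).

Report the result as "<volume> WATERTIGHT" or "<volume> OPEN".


Per-triangle v0·(v1×v2)/6:
  t1: +1.2278
  t2: -1.4657
  t3: +2.8763
  t4: +2.5210
  t5: -0.3818
  t6: +0.0389
  t7: +1.5409
  t8: +2.3938
  t9: +1.3795
  t10: +4.4683
  t11: +1.5463
  t12: +1.8168
  t13: +5.8832
  t14: +1.5352
  t15: -1.5443
  t16: -2.2606
  t17: +0.2138
  t18: +2.4271
  t19: +0.8043
  t20: +1.5034
  t21: -0.7293
  t22: +0.1311
  t23: +3.1986
  t24: +1.9506
  t25: -0.4214
  t26: +1.5623
  t27: -1.3884
  t28: +4.5617
  t29: +0.2981
  t30: +3.9240
  t31: +2.5615
  t32: -0.9330
  t33: +1.3639
  t34: +3.2507
  t35: +0.7401
  t36: +2.2675
  t37: +2.2586
  t38: +0.6226
Σ = +51.7435 → |volume| = 51.74

Directed edges: 114 total, each appears once with its reverse present → watertight.

51.74 WATERTIGHT


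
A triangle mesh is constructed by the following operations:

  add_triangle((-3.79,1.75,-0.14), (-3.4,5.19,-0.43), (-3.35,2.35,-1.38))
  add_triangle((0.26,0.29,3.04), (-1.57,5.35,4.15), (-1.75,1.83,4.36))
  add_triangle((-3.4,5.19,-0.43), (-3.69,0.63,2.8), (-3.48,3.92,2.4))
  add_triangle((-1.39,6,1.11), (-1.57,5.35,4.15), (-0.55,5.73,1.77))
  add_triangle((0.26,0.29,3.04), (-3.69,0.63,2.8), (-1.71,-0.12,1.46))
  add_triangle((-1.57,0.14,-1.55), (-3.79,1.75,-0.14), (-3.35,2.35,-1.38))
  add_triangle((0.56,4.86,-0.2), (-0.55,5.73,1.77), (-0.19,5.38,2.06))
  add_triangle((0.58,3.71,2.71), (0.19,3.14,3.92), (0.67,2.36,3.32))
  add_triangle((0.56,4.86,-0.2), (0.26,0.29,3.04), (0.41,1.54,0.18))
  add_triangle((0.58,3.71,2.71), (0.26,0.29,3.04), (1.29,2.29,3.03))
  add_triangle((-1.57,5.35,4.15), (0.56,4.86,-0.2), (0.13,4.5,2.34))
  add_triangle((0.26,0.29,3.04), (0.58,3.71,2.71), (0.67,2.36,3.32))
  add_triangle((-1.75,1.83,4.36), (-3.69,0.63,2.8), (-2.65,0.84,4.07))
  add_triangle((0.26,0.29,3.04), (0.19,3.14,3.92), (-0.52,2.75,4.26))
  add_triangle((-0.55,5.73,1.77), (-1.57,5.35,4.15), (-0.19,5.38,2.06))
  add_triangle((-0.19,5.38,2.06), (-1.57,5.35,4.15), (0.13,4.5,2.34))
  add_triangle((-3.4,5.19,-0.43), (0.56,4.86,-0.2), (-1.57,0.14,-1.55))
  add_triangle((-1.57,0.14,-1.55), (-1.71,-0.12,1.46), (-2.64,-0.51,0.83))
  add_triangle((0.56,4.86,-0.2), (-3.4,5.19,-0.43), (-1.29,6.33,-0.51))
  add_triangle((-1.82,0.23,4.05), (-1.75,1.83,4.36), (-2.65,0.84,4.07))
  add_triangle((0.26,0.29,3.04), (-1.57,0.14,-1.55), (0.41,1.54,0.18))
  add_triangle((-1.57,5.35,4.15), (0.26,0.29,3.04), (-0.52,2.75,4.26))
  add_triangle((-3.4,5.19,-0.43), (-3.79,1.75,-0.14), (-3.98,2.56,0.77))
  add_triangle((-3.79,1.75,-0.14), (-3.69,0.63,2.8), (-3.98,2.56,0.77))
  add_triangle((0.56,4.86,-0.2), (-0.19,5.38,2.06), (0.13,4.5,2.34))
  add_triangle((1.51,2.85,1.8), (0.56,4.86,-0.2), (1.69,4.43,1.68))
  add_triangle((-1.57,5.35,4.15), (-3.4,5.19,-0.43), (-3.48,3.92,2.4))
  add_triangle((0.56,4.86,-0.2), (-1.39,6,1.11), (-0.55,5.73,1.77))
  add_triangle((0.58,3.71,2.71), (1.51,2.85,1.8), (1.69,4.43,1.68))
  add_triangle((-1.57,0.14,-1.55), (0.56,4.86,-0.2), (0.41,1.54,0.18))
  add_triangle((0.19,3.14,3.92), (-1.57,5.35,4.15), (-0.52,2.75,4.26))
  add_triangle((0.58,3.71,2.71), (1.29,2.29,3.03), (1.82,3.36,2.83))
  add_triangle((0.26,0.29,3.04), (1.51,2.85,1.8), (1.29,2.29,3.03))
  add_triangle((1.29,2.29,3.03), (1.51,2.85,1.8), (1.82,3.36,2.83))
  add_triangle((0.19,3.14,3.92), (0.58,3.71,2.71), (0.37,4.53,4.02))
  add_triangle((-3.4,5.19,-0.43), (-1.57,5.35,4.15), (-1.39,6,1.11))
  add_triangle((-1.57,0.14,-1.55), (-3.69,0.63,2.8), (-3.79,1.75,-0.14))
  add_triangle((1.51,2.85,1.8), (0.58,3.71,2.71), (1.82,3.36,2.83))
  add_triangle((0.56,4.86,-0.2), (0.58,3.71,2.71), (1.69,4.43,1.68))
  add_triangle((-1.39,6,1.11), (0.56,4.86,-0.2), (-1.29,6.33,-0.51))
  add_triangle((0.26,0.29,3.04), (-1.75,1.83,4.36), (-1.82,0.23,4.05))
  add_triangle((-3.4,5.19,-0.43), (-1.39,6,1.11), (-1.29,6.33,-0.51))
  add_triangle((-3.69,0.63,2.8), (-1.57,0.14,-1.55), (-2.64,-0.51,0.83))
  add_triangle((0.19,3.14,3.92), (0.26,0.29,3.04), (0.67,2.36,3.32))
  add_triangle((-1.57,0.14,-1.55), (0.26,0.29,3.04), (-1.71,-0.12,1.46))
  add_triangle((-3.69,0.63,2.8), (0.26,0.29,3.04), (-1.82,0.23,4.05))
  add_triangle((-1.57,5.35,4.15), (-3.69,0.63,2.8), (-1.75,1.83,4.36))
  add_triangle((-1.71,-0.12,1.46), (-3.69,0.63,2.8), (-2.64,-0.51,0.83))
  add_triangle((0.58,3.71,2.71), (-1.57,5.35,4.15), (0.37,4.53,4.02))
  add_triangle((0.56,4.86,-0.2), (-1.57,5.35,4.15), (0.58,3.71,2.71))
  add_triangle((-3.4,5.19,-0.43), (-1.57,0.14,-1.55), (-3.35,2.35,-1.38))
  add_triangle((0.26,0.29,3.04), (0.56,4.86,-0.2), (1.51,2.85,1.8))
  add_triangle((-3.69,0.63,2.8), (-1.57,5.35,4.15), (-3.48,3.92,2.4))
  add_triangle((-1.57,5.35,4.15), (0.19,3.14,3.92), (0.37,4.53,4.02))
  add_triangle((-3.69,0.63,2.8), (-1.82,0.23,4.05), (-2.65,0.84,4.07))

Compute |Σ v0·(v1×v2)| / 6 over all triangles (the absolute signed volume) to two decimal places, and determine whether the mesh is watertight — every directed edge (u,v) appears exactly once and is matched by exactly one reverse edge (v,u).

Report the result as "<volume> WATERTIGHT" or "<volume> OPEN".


Per-triangle v0·(v1×v2)/6:
  t1: +2.7182
  t2: +3.9495
  t3: +5.4743
  t4: +2.6916
  t5: +0.8536
  t6: +1.2211
  t7: +0.9206
  t8: +0.5997
  t9: +0.5302
  t10: +1.4497
  t11: -3.0969
  t12: -0.3146
  t13: +1.2164
  t14: +1.0669
  t15: +1.1801
  t16: +1.3084
  t17: +4.7228
  t18: -0.3690
  t19: -0.4540
  t20: +0.9630
  t21: -1.1666
  t22: +0.0660
  t23: +2.2358
  t24: +1.9617
  t25: +0.9386
  t26: -0.0494
  t27: +8.1837
  t28: +2.0514
  t29: +0.8503
  t30: -0.0218
  t31: +1.7279
  t32: +0.8701
  t33: -0.0241
  t34: -0.0041
  t35: +0.2078
  t36: +7.4047
  t37: +2.0969
  t38: +0.4729
  t39: +2.5050
  t40: +2.6401
  t41: +1.7203
  t42: +3.9397
  t43: +1.5273
  t44: +0.6914
  t45: -0.4564
  t46: -0.7096
  t47: +6.6903
  t48: +0.3932
  t49: +1.0074
  t50: +5.6098
  t51: +0.8936
  t52: -2.5691
  t53: +6.8038
  t54: +1.7476
  t55: +0.7384
Σ = +87.6060 → |volume| = 87.61

Directed edges: 165 total; 3 unmatched, e.g. (-3.4,5.19,-0.43)→(-3.69,0.63,2.8) → open.

87.61 OPEN


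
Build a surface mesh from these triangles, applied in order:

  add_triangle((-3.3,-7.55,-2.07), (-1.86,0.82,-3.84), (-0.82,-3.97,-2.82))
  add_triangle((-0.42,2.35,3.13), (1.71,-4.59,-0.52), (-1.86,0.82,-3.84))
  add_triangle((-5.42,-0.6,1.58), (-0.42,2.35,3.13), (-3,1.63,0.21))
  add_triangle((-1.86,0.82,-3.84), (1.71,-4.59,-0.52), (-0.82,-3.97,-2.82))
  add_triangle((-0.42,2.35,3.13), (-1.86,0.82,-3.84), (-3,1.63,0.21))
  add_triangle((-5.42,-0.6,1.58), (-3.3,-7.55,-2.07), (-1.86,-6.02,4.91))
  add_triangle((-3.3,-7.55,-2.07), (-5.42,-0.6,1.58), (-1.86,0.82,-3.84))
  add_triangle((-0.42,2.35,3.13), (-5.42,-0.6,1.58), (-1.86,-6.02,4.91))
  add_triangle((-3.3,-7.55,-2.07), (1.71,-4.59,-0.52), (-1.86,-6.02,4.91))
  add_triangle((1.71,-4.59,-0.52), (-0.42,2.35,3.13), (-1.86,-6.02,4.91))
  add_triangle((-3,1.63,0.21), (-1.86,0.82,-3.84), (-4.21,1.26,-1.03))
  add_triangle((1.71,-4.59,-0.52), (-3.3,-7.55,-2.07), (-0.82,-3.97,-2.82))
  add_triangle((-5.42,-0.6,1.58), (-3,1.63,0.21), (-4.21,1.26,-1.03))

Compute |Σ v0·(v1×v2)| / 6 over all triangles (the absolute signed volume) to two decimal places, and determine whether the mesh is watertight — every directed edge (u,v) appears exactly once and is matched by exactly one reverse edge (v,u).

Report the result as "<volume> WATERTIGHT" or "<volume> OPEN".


177.76 OPEN

Per-triangle v0·(v1×v2)/6:
  t1: +9.5149
  t2: -2.0352
  t3: +6.7693
  t4: +4.0983
  t5: +3.9165
  t6: +44.2719
  t7: +31.2511
  t8: +25.2515
  t9: +29.9619
  t10: +10.9368
  t11: +1.9133
  t12: +8.9475
  t13: +2.9647
Σ = +177.7626 → |volume| = 177.76

Directed edges: 39 total; 3 unmatched, e.g. (-5.42,-0.6,1.58)→(-1.86,0.82,-3.84) → open.


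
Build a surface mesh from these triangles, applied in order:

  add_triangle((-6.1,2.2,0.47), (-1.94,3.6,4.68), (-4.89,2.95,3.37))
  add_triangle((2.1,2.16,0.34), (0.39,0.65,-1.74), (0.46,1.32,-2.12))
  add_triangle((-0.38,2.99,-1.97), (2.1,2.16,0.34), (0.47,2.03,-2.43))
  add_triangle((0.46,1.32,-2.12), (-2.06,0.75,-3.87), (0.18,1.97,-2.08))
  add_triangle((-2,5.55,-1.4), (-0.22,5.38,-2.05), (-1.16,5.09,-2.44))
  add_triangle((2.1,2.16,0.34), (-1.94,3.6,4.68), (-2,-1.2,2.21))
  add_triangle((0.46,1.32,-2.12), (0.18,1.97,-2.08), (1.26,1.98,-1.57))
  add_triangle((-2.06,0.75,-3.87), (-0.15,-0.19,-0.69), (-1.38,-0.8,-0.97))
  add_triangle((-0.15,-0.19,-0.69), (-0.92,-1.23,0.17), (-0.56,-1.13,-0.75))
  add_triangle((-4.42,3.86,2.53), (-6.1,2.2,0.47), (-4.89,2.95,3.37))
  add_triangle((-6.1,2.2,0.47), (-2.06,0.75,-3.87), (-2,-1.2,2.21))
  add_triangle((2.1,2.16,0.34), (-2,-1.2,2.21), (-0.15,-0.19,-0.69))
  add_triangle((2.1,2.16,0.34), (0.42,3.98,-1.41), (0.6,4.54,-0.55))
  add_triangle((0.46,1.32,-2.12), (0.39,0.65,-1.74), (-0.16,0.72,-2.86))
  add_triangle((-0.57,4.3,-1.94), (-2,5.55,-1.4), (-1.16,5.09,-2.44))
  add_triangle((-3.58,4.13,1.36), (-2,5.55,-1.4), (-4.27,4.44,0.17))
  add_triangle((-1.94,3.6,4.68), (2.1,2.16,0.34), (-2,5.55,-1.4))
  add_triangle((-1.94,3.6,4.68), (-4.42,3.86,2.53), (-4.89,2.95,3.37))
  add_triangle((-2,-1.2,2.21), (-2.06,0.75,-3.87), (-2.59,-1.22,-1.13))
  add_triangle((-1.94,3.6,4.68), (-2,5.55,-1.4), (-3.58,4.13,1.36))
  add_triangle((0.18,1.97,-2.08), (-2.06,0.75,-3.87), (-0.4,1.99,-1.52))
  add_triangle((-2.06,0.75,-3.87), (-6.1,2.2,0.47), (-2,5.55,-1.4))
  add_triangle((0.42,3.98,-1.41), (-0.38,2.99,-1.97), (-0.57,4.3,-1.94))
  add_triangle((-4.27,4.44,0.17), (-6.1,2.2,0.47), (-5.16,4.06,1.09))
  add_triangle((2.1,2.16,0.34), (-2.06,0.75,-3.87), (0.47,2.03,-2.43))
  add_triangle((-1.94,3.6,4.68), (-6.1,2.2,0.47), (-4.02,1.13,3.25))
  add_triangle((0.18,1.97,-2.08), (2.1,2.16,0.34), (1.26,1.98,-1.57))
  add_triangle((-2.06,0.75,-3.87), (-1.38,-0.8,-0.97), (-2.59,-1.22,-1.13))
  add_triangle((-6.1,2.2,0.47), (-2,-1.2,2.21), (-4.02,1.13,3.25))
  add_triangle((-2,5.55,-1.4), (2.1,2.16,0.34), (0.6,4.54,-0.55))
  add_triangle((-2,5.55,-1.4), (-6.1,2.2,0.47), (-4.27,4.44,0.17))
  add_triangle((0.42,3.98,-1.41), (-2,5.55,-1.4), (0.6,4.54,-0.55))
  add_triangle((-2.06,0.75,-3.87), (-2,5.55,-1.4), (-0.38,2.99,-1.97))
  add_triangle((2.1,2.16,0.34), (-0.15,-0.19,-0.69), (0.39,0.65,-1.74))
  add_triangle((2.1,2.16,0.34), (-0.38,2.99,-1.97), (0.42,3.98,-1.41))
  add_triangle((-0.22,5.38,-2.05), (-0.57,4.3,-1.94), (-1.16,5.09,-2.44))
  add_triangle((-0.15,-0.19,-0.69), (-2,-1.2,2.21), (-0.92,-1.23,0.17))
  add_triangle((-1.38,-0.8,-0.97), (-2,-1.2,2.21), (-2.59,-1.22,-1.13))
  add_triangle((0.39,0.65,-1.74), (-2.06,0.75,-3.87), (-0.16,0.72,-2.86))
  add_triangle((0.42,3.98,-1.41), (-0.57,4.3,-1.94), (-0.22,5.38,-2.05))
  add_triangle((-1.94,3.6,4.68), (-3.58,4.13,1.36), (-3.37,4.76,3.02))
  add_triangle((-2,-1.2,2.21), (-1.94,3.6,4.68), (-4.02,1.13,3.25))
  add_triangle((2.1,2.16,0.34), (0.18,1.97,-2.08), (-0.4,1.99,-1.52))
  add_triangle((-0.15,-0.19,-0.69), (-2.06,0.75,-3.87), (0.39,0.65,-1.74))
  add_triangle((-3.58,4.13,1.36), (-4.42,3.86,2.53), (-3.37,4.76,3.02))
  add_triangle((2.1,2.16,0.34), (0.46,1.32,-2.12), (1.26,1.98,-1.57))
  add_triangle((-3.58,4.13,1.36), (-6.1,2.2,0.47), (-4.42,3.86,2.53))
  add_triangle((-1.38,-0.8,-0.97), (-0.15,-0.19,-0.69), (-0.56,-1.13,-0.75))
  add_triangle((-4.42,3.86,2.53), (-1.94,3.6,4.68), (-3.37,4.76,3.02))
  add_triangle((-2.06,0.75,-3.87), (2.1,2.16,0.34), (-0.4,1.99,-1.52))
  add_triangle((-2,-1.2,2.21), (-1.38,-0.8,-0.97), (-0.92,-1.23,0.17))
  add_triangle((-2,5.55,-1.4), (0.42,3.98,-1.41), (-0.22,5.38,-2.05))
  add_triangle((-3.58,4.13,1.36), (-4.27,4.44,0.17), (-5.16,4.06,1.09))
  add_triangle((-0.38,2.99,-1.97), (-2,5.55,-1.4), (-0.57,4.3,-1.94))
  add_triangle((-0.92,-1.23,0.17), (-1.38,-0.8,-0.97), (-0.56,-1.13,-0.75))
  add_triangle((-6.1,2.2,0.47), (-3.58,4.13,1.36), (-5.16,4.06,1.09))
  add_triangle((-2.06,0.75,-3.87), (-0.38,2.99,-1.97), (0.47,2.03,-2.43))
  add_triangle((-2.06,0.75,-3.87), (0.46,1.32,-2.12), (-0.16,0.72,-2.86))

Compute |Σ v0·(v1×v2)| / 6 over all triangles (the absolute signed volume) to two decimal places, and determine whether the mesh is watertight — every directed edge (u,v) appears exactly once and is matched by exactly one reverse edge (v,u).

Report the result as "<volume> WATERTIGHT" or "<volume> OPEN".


Per-triangle v0·(v1×v2)/6:
  t1: -3.3615
  t2: +0.3433
  t3: +1.9324
  t4: +0.8506
  t5: +1.4058
  t6: +3.4640
  t7: +0.3153
  t8: +0.3188
  t9: -0.0433
  t10: +4.2546
  t11: +7.8547
  t12: -0.1680
  t13: +1.2257
  t14: +0.1242
  t15: -0.5140
  t16: +3.4359
  t17: +15.4044
  t18: +4.2738
  t19: +1.9584
  t20: +9.3842
  t21: +0.9941
  t22: +19.7665
  t23: +0.4263
  t24: +2.3970
  t25: -0.6021
  t26: +10.1430
  t27: +0.6033
  t28: +0.4656
  t29: +5.0748
  t30: +0.2454
  t31: +3.8014
  t32: +1.8607
  t33: +4.3874
  t34: +0.0805
  t35: +0.6210
  t36: +0.0805
  t37: -0.1652
  t38: +0.2405
  t39: -0.1342
  t40: +0.1199
  t41: -0.6383
  t42: +4.8876
  t43: +0.8636
  t44: +0.3187
  t45: +1.7291
  t46: -0.0005
  t47: +3.8215
  t48: +0.0998
  t49: +3.2461
  t50: -1.5112
  t51: +0.5717
  t52: +0.5429
  t53: +1.3876
  t54: +0.5498
  t55: +0.2084
  t56: +0.4254
  t57: +2.2943
  t58: +0.6291
Σ = +122.2914 → |volume| = 122.29

Directed edges: 174 total, each appears once with its reverse present → watertight.

122.29 WATERTIGHT


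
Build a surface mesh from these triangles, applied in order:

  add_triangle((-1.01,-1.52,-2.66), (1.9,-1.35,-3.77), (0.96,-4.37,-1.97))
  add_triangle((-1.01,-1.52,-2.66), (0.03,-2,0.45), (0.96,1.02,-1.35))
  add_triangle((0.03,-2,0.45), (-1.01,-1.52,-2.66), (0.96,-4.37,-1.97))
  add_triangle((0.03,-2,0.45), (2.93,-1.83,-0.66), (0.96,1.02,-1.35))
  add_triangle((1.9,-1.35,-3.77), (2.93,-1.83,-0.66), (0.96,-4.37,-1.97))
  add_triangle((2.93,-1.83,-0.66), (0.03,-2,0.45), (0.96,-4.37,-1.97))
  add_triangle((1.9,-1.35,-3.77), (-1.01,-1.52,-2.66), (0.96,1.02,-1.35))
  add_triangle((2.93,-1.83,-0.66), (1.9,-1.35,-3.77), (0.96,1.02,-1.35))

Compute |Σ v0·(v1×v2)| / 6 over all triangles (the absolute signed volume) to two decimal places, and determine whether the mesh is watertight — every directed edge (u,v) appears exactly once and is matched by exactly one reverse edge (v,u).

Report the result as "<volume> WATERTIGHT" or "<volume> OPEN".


Per-triangle v0·(v1×v2)/6:
  t1: +5.4007
  t2: -1.3617
  t3: +1.9118
  t4: -0.7357
  t5: +6.0135
  t6: +2.5378
  t7: +2.1208
  t8: +2.7336
Σ = +18.6207 → |volume| = 18.62

Directed edges: 24 total, each appears once with its reverse present → watertight.

18.62 WATERTIGHT


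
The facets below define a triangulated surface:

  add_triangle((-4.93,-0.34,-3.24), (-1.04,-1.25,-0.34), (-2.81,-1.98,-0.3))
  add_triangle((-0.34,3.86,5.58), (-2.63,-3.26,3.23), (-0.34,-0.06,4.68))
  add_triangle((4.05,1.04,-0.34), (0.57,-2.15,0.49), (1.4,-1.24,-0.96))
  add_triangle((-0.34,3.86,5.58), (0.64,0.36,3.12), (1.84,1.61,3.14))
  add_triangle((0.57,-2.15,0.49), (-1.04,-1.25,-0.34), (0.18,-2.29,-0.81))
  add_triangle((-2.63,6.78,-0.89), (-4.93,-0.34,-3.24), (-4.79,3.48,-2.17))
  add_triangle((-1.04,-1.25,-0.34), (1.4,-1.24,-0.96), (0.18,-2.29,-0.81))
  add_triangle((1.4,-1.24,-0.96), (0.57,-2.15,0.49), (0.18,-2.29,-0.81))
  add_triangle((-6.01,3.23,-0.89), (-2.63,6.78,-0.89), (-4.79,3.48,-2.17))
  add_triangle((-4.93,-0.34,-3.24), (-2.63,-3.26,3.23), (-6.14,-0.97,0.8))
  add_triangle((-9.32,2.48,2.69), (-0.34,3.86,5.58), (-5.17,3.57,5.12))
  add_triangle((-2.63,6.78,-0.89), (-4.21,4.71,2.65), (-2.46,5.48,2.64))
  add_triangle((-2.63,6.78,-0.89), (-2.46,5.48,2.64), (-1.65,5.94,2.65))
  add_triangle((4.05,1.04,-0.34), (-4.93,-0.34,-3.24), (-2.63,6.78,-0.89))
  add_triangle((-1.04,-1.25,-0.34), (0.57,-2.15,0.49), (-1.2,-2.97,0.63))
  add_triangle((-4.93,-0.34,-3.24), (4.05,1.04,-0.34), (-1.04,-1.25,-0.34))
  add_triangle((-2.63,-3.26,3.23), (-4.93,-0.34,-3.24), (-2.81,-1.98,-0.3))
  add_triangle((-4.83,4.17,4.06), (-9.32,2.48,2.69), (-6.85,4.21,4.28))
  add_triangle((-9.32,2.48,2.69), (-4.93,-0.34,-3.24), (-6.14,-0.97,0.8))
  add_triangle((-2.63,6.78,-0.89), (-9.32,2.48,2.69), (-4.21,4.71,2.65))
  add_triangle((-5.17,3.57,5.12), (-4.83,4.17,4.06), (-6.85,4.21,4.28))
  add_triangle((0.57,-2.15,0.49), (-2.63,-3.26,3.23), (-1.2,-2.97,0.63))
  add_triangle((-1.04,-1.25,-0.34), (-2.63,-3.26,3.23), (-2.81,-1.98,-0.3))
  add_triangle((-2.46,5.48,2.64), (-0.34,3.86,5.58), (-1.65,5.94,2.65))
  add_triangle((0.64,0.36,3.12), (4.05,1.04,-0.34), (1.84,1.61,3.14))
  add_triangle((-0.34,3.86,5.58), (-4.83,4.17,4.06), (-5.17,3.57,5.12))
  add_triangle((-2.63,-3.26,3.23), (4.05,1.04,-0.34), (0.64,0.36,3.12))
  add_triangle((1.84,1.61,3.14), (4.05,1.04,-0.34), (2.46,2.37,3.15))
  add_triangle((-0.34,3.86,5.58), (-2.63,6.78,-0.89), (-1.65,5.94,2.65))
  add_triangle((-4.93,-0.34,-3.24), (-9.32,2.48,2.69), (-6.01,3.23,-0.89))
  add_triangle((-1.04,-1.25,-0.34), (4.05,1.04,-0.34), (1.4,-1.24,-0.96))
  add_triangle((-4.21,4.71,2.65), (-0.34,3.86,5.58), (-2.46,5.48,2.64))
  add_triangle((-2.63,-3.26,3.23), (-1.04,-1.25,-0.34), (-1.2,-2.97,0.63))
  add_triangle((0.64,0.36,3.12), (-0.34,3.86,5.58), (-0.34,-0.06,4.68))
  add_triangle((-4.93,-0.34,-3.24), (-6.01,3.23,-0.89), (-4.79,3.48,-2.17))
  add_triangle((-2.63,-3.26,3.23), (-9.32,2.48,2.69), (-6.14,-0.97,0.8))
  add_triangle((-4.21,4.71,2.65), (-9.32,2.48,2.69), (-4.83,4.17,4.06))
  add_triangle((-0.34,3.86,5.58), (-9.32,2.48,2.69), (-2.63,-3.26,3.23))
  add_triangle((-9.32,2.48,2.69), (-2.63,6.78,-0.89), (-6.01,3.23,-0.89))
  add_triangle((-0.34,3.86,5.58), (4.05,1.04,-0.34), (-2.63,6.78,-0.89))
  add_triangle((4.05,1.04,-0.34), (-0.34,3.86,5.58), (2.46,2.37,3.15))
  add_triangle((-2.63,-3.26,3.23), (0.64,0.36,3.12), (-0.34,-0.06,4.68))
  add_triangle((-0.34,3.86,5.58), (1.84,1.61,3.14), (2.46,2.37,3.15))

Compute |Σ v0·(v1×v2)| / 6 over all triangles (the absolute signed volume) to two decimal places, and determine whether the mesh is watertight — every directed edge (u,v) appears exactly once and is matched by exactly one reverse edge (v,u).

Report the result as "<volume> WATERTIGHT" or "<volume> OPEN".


297.62 OPEN

Per-triangle v0·(v1×v2)/6:
  t1: +0.9933
  t2: +7.1814
  t3: +1.8866
  t4: +2.9632
  t5: +0.5589
  t6: +2.9690
  t7: +0.1757
  t8: +0.7015
  t9: +7.3977
  t10: +10.0044
  t11: -2.5572
  t12: +7.8114
  t13: +3.7788
  t14: +17.6934
  t15: +0.4220
  t16: +2.6914
  t17: +3.3647
  t18: +0.4335
  t19: +16.3652
  t20: +22.7472
  t21: +2.1251
  t22: +1.8298
  t23: +1.0012
  t24: +3.7232
  t25: +2.0018
  t26: +6.0309
  t27: +5.9344
  t28: +1.2884
  t29: -0.0140
  t30: +18.5463
  t31: -0.0976
  t32: +7.6056
  t33: +1.0654
  t34: +2.6373
  t35: +6.6510
  t36: +15.9736
  t37: +8.4357
  t38: +48.1866
  t39: +20.6112
  t40: +30.8966
  t41: +2.4294
  t42: +1.4284
  t43: +1.7471
Σ = +297.6196 → |volume| = 297.62

Directed edges: 129 total; 9 unmatched, e.g. (4.05,1.04,-0.34)→(0.57,-2.15,0.49) → open.


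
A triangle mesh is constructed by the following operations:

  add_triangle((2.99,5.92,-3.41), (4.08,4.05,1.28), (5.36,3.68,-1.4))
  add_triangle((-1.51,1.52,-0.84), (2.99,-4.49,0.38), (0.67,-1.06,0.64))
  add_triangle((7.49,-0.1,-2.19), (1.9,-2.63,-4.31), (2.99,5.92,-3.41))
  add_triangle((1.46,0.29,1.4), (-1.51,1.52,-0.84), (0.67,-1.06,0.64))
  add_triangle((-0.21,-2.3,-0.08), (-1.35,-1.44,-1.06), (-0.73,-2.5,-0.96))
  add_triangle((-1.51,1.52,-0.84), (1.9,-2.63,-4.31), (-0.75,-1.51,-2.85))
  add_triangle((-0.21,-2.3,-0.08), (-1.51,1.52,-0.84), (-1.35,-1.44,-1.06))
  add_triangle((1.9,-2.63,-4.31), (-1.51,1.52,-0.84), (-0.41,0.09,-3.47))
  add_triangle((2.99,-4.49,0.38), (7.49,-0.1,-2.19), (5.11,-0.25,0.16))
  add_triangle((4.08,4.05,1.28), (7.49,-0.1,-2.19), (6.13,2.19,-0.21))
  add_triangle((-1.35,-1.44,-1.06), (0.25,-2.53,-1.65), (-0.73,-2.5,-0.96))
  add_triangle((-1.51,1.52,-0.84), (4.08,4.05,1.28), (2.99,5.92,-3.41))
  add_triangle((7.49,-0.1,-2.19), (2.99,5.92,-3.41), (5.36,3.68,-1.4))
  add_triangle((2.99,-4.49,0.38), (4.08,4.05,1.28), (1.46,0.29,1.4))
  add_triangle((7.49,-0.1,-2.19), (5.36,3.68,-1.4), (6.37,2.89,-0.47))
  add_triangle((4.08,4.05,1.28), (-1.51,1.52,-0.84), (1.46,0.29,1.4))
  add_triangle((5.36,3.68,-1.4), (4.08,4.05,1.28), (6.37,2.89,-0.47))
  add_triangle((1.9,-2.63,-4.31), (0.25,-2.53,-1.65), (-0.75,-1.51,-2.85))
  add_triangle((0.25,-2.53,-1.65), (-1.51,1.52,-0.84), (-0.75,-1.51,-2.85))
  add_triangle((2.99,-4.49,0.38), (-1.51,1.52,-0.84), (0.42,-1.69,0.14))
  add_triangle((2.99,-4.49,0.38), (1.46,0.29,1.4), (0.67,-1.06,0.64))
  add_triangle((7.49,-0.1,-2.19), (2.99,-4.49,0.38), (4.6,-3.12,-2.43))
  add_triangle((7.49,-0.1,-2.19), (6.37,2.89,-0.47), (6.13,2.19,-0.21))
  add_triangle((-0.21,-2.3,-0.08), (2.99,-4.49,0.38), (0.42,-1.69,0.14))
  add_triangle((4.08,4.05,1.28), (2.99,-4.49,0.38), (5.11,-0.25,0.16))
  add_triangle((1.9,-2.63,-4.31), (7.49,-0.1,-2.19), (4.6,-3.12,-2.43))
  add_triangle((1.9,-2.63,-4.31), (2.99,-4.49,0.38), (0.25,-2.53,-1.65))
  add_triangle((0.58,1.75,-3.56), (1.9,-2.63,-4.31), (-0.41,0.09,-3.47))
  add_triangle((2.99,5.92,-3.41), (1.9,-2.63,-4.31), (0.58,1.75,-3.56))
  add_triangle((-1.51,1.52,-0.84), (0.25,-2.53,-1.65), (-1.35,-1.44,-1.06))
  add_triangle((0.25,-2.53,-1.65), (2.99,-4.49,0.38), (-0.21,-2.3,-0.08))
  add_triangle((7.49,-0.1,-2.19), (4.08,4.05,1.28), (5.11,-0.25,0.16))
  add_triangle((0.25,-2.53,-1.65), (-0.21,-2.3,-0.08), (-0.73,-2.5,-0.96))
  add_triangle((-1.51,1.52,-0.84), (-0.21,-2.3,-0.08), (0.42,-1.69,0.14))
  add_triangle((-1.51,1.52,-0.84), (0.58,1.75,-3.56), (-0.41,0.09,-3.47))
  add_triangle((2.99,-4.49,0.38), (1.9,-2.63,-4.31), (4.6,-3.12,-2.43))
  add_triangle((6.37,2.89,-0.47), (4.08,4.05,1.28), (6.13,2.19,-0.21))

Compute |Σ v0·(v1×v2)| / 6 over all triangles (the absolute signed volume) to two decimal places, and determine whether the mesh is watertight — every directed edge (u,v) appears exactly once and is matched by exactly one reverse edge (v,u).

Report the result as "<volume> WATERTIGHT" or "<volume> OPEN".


173.12 OPEN

Per-triangle v0·(v1×v2)/6:
  t1: +11.0365
  t2: +0.2241
  t3: +36.1779
  t4: +0.1754
  t5: +0.2136
  t6: +2.6200
  t7: +0.2212
  t8: +0.1494
  t9: +8.9043
  t10: -1.0942
  t11: +0.4717
  t12: +8.1906
  t13: +13.1195
  t14: +5.2170
  t15: +5.9005
  t16: +1.6450
  t17: +4.4403
  t18: +2.2738
  t19: +0.3751
  t20: -0.3744
  t21: +0.7190
  t22: +10.8163
  t23: +1.9274
  t24: +0.1410
  t25: +5.2991
  t26: +10.8072
  t27: +5.0740
  t28: +3.8964
  t29: +9.8752
  t30: +1.0830
  t31: +2.1346
  t32: +9.0364
  t33: +0.4614
  t34: -0.0709
  t35: +2.2195
  t36: +8.2558
  t37: +1.5578
Σ = +173.1205 → |volume| = 173.12

Directed edges: 111 total; 3 unmatched, e.g. (2.99,5.92,-3.41)→(-1.51,1.52,-0.84) → open.


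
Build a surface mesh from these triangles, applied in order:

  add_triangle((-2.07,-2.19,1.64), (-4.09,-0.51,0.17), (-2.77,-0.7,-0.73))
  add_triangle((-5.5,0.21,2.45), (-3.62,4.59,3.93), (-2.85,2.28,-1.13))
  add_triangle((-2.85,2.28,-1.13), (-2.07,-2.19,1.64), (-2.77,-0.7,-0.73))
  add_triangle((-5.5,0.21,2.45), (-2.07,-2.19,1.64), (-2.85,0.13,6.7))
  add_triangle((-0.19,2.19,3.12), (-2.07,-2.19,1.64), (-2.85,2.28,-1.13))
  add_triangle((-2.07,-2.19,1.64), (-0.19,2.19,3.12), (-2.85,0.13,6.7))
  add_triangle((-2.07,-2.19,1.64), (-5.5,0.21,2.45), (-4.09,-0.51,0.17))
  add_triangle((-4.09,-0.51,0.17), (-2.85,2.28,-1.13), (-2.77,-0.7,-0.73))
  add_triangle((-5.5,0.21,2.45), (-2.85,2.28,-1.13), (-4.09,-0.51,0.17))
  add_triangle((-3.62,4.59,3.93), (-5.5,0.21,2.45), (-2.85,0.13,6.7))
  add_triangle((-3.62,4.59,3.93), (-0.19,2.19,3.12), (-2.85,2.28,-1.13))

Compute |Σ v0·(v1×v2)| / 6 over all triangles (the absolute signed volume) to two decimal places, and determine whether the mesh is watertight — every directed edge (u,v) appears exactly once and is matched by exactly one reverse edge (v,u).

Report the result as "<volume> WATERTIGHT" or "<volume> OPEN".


Per-triangle v0·(v1×v2)/6:
  t1: +1.4886
  t2: +14.4044
  t3: -2.7356
  t4: +11.3090
  t5: -8.2195
  t6: -0.4421
  t7: +3.8743
  t8: +1.8200
  t9: +4.7530
  t10: +22.1156
  t11: +2.6228
Σ = +50.9905 → |volume| = 50.99

Directed edges: 33 total; 3 unmatched, e.g. (-0.19,2.19,3.12)→(-2.85,0.13,6.7) → open.

50.99 OPEN


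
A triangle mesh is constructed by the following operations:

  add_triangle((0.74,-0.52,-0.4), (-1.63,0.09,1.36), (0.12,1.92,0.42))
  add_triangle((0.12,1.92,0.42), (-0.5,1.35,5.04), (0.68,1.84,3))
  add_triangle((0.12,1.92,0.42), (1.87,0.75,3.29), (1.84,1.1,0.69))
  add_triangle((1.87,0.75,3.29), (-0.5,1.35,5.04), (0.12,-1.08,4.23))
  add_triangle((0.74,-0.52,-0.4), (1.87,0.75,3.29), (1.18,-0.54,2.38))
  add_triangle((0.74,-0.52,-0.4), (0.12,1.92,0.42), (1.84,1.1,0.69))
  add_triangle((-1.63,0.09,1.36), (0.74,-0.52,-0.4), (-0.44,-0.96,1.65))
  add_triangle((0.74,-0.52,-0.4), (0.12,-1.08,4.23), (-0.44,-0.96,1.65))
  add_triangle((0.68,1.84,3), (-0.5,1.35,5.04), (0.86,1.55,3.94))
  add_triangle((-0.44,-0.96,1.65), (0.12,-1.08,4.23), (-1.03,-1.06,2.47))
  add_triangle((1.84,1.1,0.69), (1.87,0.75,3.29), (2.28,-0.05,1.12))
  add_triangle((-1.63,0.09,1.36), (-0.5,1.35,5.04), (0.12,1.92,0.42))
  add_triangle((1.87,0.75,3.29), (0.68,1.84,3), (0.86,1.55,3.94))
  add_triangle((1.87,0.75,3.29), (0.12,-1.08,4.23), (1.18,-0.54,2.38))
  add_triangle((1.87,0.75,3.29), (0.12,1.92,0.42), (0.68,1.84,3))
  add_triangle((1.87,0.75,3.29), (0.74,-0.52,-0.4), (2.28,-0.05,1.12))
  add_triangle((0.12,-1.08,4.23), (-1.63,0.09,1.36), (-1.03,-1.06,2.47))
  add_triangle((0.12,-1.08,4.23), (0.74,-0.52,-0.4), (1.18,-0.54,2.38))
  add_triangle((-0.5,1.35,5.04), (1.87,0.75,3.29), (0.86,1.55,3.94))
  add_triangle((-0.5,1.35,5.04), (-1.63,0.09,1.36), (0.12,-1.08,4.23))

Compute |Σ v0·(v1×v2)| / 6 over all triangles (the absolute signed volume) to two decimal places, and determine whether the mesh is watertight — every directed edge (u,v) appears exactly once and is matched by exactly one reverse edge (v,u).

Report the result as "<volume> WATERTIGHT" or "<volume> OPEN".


Per-triangle v0·(v1×v2)/6:
  t1: -0.1815
  t2: +1.3436
  t3: +1.5096
  t4: +4.0235
  t5: +0.6148
  t6: +0.2733
  t7: +0.1088
  t8: +0.4989
  t9: +0.6828
  t10: +0.2705
  t11: +1.0919
  t12: +2.2327
  t13: +0.5081
  t14: +1.1623
  t15: +0.9502
  t16: +0.2245
  t17: +0.8442
  t18: +0.5238
  t19: +1.0505
  t20: +2.9036
Σ = +20.6361 → |volume| = 20.64

Directed edges: 60 total; 6 unmatched, e.g. (1.84,1.1,0.69)→(0.74,-0.52,-0.4) → open.

20.64 OPEN


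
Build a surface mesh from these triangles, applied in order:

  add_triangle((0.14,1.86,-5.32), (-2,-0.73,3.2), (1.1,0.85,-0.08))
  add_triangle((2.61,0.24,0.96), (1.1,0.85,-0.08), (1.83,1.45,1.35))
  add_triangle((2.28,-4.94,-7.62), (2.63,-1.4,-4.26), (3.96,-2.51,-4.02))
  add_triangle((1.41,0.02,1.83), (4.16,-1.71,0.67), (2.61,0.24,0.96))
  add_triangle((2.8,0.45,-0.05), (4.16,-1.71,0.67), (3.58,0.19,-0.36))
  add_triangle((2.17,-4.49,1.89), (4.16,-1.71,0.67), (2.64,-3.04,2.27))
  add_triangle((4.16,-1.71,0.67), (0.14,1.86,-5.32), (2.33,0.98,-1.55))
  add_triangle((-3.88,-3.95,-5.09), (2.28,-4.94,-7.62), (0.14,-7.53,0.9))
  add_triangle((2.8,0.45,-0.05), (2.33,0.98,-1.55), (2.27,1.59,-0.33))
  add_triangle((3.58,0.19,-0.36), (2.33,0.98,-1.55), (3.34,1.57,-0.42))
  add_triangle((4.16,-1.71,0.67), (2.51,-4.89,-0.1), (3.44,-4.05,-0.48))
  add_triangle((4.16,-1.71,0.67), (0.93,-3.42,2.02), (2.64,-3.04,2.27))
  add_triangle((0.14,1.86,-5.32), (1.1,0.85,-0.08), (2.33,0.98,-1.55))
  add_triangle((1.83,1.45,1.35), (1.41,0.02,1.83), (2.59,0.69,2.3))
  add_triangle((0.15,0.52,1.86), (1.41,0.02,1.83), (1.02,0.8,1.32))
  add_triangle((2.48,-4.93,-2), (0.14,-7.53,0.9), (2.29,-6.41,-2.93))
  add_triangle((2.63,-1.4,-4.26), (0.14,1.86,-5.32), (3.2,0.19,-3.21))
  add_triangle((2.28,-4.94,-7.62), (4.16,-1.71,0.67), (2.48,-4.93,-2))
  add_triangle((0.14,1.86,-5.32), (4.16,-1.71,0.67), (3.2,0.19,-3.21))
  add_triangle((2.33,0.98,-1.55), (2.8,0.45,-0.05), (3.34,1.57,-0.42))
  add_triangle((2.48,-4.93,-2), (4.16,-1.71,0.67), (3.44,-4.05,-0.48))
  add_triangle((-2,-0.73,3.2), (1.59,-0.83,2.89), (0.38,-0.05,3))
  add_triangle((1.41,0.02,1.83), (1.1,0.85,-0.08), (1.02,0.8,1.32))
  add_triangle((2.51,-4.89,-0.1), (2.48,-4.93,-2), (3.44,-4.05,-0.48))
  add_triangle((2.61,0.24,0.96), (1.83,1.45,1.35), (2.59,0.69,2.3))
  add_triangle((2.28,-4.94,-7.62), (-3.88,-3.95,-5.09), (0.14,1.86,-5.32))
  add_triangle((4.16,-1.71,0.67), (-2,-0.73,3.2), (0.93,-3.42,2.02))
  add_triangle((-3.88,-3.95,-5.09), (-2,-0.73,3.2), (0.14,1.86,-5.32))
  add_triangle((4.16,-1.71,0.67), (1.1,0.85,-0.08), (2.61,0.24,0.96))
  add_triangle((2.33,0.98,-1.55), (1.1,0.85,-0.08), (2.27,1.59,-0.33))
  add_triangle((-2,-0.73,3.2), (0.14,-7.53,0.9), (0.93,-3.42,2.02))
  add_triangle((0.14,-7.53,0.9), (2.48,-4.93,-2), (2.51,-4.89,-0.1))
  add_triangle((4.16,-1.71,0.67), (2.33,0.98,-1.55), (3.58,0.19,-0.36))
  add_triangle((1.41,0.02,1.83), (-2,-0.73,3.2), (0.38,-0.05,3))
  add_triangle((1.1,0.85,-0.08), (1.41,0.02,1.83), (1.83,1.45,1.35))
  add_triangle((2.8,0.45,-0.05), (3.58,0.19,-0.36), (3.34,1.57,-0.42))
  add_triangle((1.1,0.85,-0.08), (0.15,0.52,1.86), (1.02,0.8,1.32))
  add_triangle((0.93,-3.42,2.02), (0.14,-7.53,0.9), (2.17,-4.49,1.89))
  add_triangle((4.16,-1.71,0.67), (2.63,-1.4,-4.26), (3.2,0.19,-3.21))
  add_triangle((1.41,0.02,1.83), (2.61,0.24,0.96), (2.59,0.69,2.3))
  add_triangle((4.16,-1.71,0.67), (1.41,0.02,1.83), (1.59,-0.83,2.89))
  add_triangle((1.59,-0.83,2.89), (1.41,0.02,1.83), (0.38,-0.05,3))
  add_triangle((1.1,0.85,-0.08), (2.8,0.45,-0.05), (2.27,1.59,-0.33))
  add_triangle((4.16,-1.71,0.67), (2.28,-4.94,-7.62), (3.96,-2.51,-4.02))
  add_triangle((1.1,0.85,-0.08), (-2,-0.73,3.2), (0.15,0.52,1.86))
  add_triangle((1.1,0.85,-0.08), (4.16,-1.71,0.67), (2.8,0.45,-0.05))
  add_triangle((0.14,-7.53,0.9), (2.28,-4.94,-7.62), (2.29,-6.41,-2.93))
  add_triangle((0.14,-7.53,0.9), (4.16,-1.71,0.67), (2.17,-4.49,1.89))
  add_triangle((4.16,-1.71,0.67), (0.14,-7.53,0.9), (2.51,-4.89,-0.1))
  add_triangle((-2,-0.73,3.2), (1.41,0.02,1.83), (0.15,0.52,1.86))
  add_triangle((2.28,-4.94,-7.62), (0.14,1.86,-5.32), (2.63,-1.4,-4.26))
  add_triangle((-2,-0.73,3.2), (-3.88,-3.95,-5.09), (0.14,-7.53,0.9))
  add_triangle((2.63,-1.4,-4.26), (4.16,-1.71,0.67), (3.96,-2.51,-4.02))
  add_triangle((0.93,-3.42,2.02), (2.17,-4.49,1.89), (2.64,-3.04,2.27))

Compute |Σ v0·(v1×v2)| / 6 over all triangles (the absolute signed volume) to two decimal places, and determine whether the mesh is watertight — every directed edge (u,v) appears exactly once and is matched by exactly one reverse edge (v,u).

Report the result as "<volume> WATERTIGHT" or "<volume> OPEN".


261.05 OPEN

Per-triangle v0·(v1×v2)/6:
  t1: +1.7748
  t2: +0.4907
  t3: +4.6028
  t4: +1.2347
  t5: +0.4625
  t6: +2.5142
  t7: +4.6182
  t8: +56.0109
  t9: +0.7806
  t10: +1.0504
  t11: +1.8445
  t12: -1.3507
  t13: +1.2421
  t14: +0.1979
  t15: +0.3079
  t16: +4.0246
  t17: +5.9004
  t18: +14.9970
  t19: -0.6233
  t20: -0.6255
  t21: +1.5816
  t22: +1.3544
  t23: +0.2776
  t24: +2.1232
  t25: +0.6182
  t26: +37.6276
  t27: +5.4055
  t28: +11.1164
  t29: +0.7213
  t30: +0.0167
  t31: +7.4563
  t32: +5.8092
  t33: +0.9596
  t34: -0.3379
  t35: -0.3035
  t36: +0.2076
  t37: +0.0992
  t38: +2.7476
  t39: +5.7122
  t40: +0.3220
  t41: +1.2910
  t42: +0.4915
  t43: +0.0564
  t44: +8.0411
  t45: +0.0534
  t46: +0.1668
  t47: +12.2183
  t48: +5.7923
  t49: +4.9597
  t50: +0.9799
  t51: +11.6490
  t52: +29.4998
  t53: +1.8349
  t54: +1.0442
Σ = +261.0477 → |volume| = 261.05

Directed edges: 162 total; 6 unmatched, e.g. (2.29,-6.41,-2.93)→(2.48,-4.93,-2) → open.


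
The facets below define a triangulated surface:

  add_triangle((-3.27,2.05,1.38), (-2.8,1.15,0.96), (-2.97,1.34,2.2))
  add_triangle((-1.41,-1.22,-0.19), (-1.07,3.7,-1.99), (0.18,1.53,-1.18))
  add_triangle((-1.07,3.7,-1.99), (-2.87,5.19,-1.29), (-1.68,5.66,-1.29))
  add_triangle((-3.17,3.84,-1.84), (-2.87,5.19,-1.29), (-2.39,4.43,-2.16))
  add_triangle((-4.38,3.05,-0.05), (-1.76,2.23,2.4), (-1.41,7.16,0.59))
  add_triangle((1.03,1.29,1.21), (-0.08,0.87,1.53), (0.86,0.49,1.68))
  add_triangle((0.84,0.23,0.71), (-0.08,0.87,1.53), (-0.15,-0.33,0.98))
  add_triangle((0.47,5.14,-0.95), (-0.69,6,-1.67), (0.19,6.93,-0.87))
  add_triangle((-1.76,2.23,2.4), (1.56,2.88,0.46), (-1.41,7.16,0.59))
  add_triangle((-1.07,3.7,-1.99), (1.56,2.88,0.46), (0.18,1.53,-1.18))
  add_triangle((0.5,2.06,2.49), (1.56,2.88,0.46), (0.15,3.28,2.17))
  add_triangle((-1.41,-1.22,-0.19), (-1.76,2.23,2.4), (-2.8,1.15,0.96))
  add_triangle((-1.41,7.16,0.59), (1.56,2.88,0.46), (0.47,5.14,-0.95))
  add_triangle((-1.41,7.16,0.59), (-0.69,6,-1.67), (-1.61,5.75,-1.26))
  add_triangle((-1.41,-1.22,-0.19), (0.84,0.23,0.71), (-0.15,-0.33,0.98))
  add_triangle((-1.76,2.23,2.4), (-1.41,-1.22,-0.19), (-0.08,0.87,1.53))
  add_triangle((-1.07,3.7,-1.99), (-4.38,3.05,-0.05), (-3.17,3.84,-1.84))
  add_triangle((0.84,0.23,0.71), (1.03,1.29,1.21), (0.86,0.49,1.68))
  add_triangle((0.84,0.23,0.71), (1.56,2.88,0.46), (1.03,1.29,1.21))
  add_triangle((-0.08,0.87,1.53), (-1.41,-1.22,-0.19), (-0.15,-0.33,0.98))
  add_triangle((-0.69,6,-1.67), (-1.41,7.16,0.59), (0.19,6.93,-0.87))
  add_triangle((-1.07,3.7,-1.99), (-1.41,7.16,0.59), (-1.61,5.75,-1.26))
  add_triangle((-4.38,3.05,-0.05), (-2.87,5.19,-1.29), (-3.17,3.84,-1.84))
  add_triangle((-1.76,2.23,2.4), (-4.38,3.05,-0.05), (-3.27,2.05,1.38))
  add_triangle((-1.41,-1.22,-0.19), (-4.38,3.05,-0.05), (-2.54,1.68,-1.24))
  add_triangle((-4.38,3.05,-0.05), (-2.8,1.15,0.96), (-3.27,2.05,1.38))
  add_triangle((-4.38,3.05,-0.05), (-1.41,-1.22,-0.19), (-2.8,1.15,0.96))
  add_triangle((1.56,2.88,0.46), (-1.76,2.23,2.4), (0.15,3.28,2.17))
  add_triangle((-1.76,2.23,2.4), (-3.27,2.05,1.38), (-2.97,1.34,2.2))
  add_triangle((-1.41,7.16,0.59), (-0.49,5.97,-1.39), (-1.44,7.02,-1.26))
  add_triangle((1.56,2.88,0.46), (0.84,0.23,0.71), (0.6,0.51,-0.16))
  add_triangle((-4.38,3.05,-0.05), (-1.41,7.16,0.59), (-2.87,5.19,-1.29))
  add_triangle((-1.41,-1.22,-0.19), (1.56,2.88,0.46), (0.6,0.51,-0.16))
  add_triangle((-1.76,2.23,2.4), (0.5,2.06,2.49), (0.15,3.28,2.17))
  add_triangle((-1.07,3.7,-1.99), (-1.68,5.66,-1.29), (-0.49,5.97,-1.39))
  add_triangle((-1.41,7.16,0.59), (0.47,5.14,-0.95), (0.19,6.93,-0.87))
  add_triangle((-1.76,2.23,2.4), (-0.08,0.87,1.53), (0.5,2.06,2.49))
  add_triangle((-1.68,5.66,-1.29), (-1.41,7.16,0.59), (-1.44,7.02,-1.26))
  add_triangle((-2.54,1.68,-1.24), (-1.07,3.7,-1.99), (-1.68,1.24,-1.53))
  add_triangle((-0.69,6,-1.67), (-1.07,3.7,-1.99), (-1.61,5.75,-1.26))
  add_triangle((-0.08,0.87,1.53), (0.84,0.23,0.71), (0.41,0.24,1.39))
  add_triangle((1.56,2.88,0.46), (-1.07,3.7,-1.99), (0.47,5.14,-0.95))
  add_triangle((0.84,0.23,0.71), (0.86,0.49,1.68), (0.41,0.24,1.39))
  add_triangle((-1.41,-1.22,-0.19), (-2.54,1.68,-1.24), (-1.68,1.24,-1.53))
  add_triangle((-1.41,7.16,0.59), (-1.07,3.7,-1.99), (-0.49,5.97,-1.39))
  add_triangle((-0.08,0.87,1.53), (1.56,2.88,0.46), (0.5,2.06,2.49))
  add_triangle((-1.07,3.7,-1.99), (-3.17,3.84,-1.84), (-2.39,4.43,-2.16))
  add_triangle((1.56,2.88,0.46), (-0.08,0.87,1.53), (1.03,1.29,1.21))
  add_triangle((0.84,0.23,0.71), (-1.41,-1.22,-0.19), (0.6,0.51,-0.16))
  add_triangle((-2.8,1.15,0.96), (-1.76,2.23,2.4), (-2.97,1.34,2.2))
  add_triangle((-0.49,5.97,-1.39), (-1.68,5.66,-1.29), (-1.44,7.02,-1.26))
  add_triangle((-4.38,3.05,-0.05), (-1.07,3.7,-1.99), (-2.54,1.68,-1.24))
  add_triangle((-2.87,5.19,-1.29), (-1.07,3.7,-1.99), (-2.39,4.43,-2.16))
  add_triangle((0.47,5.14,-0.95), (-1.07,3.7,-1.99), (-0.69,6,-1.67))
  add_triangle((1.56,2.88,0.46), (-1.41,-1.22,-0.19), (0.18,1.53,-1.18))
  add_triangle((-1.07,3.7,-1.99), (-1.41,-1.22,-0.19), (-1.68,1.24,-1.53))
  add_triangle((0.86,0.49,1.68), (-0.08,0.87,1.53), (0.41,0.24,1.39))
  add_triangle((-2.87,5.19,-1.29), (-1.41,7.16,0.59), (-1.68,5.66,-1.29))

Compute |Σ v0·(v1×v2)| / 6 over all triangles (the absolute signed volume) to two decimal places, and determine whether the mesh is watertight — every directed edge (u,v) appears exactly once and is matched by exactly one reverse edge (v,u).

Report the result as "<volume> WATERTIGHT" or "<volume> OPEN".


63.42 WATERTIGHT

Per-triangle v0·(v1×v2)/6:
  t1: +0.3753
  t2: +0.7130
  t3: +1.4410
  t4: +1.0043
  t5: +10.4703
  t6: +0.2752
  t7: +0.2028
  t8: +0.6492
  t9: +5.9767
  t10: +1.2981
  t11: +1.2007
  t12: +1.0347
  t13: +3.8805
  t14: +2.2508
  t15: +0.0887
  t16: +0.7768
  t17: -1.5339
  t18: +0.1224
  t19: +0.2377
  t20: +0.2933
  t21: +3.1703
  t22: -0.6018
  t23: +2.7041
  t24: +1.4404
  t25: +1.9352
  t26: +0.6631
  t27: +1.6960
  t28: +0.7492
  t29: +1.0526
  t30: +1.6336
  t31: +0.1875
  t32: +7.0823
  t33: +0.0861
  t34: +1.3524
  t35: +1.3860
  t36: +0.0006
  t37: +0.4075
  t38: +1.1197
  t39: +0.8191
  t40: +1.1304
  t41: -0.1017
  t42: +0.2537
  t43: +0.0201
  t44: +0.6197
  t45: -2.6444
  t46: -0.1606
  t47: +0.1287
  t48: +0.4868
  t49: +0.0294
  t50: -0.7304
  t51: +0.4290
  t52: +2.7403
  t53: +0.8387
  t54: +0.7091
  t55: -0.5137
  t56: -0.2487
  t57: +0.0758
  t58: +2.7143
Σ = +63.4181 → |volume| = 63.42

Directed edges: 174 total, each appears once with its reverse present → watertight.
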